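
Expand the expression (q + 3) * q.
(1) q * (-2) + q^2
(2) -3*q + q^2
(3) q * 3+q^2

Expanding (q + 3) * q:
= q * 3+q^2
3) q * 3+q^2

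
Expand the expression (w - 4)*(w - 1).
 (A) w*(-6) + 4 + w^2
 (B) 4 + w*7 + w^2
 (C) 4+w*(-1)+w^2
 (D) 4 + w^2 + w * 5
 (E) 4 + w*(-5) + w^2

Expanding (w - 4)*(w - 1):
= 4 + w*(-5) + w^2
E) 4 + w*(-5) + w^2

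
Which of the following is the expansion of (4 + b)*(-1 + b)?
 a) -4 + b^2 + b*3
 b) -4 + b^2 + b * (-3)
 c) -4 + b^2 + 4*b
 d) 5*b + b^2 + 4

Expanding (4 + b)*(-1 + b):
= -4 + b^2 + b*3
a) -4 + b^2 + b*3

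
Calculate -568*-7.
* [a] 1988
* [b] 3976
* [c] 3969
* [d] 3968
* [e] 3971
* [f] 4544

-568 * -7 = 3976
b) 3976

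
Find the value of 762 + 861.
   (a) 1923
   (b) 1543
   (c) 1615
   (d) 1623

762 + 861 = 1623
d) 1623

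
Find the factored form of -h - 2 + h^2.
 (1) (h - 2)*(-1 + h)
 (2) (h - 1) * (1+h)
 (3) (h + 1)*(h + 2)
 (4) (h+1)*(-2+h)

We need to factor -h - 2 + h^2.
The factored form is (h+1)*(-2+h).
4) (h+1)*(-2+h)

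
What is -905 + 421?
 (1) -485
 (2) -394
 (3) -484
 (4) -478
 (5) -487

-905 + 421 = -484
3) -484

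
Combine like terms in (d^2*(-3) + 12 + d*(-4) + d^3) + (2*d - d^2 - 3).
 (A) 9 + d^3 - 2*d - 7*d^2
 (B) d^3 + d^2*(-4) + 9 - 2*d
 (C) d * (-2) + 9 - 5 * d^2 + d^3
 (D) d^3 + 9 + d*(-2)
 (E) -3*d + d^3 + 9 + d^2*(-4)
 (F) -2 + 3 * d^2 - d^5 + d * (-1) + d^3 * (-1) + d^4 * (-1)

Adding the polynomials and combining like terms:
(d^2*(-3) + 12 + d*(-4) + d^3) + (2*d - d^2 - 3)
= d^3 + d^2*(-4) + 9 - 2*d
B) d^3 + d^2*(-4) + 9 - 2*d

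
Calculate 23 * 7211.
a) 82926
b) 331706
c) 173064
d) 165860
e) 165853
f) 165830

23 * 7211 = 165853
e) 165853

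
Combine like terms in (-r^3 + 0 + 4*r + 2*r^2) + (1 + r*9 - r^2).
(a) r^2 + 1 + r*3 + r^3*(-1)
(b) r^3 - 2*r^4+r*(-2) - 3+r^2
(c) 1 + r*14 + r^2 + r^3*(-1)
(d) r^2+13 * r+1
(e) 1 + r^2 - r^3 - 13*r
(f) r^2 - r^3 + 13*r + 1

Adding the polynomials and combining like terms:
(-r^3 + 0 + 4*r + 2*r^2) + (1 + r*9 - r^2)
= r^2 - r^3 + 13*r + 1
f) r^2 - r^3 + 13*r + 1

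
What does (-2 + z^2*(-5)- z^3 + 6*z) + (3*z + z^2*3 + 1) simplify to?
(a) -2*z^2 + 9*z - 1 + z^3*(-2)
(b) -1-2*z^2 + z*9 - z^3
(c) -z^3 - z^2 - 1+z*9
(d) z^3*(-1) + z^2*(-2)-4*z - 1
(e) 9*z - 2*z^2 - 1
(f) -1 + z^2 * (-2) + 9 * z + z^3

Adding the polynomials and combining like terms:
(-2 + z^2*(-5) - z^3 + 6*z) + (3*z + z^2*3 + 1)
= -1-2*z^2 + z*9 - z^3
b) -1-2*z^2 + z*9 - z^3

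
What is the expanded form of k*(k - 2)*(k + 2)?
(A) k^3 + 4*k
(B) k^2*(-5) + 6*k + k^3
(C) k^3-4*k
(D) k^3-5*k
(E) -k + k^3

Expanding k*(k - 2)*(k + 2):
= k^3-4*k
C) k^3-4*k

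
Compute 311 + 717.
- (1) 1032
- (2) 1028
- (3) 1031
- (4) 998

311 + 717 = 1028
2) 1028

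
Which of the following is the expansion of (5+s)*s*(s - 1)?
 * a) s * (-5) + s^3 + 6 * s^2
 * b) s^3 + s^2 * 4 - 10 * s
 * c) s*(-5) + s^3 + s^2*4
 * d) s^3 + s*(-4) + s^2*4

Expanding (5+s)*s*(s - 1):
= s*(-5) + s^3 + s^2*4
c) s*(-5) + s^3 + s^2*4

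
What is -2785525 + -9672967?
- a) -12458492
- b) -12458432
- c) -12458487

-2785525 + -9672967 = -12458492
a) -12458492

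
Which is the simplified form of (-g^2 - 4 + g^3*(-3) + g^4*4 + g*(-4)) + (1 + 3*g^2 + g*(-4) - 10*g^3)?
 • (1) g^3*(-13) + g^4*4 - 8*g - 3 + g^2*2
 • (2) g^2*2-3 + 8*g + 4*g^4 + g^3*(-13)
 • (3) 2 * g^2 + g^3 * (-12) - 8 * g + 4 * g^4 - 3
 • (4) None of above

Adding the polynomials and combining like terms:
(-g^2 - 4 + g^3*(-3) + g^4*4 + g*(-4)) + (1 + 3*g^2 + g*(-4) - 10*g^3)
= g^3*(-13) + g^4*4 - 8*g - 3 + g^2*2
1) g^3*(-13) + g^4*4 - 8*g - 3 + g^2*2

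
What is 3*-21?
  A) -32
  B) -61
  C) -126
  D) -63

3 * -21 = -63
D) -63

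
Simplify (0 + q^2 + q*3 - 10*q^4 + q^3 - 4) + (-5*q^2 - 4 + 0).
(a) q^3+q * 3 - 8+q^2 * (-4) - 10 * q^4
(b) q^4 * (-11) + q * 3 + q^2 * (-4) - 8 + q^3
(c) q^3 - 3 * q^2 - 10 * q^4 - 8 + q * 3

Adding the polynomials and combining like terms:
(0 + q^2 + q*3 - 10*q^4 + q^3 - 4) + (-5*q^2 - 4 + 0)
= q^3+q * 3 - 8+q^2 * (-4) - 10 * q^4
a) q^3+q * 3 - 8+q^2 * (-4) - 10 * q^4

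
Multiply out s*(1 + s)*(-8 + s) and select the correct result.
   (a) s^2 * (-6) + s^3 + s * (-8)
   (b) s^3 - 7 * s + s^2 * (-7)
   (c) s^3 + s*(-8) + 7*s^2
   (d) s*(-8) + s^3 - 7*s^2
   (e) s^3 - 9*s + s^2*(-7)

Expanding s*(1 + s)*(-8 + s):
= s*(-8) + s^3 - 7*s^2
d) s*(-8) + s^3 - 7*s^2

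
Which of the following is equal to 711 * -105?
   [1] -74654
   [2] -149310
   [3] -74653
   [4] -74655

711 * -105 = -74655
4) -74655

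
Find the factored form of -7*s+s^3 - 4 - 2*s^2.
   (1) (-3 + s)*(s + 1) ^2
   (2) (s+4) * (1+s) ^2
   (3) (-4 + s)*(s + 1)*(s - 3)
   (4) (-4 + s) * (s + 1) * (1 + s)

We need to factor -7*s+s^3 - 4 - 2*s^2.
The factored form is (-4 + s) * (s + 1) * (1 + s).
4) (-4 + s) * (s + 1) * (1 + s)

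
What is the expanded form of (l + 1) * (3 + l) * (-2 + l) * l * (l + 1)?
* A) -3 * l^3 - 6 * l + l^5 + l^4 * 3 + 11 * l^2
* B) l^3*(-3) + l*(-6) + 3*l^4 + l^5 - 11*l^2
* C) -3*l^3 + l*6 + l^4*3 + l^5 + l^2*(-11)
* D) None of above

Expanding (l + 1) * (3 + l) * (-2 + l) * l * (l + 1):
= l^3*(-3) + l*(-6) + 3*l^4 + l^5 - 11*l^2
B) l^3*(-3) + l*(-6) + 3*l^4 + l^5 - 11*l^2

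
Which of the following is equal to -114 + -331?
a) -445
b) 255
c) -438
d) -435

-114 + -331 = -445
a) -445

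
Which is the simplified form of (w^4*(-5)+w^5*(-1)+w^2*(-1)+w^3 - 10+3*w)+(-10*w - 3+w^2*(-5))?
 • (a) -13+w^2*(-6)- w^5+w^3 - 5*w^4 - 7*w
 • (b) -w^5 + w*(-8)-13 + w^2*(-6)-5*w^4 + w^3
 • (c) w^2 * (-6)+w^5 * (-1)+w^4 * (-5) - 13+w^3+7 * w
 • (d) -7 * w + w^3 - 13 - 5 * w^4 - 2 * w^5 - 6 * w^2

Adding the polynomials and combining like terms:
(w^4*(-5) + w^5*(-1) + w^2*(-1) + w^3 - 10 + 3*w) + (-10*w - 3 + w^2*(-5))
= -13+w^2*(-6)- w^5+w^3 - 5*w^4 - 7*w
a) -13+w^2*(-6)- w^5+w^3 - 5*w^4 - 7*w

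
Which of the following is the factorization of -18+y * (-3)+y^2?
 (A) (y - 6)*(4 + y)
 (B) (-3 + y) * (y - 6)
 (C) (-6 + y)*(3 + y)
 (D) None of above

We need to factor -18+y * (-3)+y^2.
The factored form is (-6 + y)*(3 + y).
C) (-6 + y)*(3 + y)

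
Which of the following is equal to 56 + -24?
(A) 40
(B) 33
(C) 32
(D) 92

56 + -24 = 32
C) 32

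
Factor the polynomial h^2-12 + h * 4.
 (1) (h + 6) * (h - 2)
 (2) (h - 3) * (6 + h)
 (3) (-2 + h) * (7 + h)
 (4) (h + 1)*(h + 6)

We need to factor h^2-12 + h * 4.
The factored form is (h + 6) * (h - 2).
1) (h + 6) * (h - 2)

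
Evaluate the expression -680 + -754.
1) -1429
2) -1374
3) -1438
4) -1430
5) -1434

-680 + -754 = -1434
5) -1434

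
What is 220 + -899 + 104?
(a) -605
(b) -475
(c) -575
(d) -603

First: 220 + -899 = -679
Then: -679 + 104 = -575
c) -575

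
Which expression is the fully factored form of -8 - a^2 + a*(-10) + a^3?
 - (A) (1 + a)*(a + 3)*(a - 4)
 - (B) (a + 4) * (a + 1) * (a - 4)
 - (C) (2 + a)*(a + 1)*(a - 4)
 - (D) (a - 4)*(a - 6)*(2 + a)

We need to factor -8 - a^2 + a*(-10) + a^3.
The factored form is (2 + a)*(a + 1)*(a - 4).
C) (2 + a)*(a + 1)*(a - 4)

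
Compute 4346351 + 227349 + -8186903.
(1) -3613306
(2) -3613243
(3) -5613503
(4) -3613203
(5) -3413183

First: 4346351 + 227349 = 4573700
Then: 4573700 + -8186903 = -3613203
4) -3613203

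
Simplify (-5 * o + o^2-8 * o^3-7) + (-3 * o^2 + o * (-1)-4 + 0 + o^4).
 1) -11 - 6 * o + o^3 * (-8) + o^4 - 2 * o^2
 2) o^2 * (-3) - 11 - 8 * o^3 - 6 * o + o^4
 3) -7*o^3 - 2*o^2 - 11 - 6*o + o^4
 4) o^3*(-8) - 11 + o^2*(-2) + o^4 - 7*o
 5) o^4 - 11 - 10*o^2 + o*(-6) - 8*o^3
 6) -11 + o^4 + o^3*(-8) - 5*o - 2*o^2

Adding the polynomials and combining like terms:
(-5*o + o^2 - 8*o^3 - 7) + (-3*o^2 + o*(-1) - 4 + 0 + o^4)
= -11 - 6 * o + o^3 * (-8) + o^4 - 2 * o^2
1) -11 - 6 * o + o^3 * (-8) + o^4 - 2 * o^2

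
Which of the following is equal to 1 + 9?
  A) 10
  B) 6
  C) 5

1 + 9 = 10
A) 10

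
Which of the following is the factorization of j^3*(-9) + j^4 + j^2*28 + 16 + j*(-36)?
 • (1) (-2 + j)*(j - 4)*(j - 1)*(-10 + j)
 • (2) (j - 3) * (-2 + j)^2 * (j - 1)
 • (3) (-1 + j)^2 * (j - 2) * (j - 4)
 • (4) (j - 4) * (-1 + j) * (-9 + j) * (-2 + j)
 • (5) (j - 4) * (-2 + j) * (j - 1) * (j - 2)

We need to factor j^3*(-9) + j^4 + j^2*28 + 16 + j*(-36).
The factored form is (j - 4) * (-2 + j) * (j - 1) * (j - 2).
5) (j - 4) * (-2 + j) * (j - 1) * (j - 2)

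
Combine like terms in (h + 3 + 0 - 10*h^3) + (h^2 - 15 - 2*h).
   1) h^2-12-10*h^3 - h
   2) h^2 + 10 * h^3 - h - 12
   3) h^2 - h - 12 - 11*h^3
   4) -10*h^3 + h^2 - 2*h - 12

Adding the polynomials and combining like terms:
(h + 3 + 0 - 10*h^3) + (h^2 - 15 - 2*h)
= h^2-12-10*h^3 - h
1) h^2-12-10*h^3 - h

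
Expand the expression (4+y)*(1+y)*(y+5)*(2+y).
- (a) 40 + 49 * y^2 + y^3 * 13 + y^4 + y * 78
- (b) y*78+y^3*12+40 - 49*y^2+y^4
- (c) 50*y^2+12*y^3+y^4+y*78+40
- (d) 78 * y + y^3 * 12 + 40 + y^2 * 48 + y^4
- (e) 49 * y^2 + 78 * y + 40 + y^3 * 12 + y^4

Expanding (4+y)*(1+y)*(y+5)*(2+y):
= 49 * y^2 + 78 * y + 40 + y^3 * 12 + y^4
e) 49 * y^2 + 78 * y + 40 + y^3 * 12 + y^4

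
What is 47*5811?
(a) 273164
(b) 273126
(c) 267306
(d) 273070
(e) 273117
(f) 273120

47 * 5811 = 273117
e) 273117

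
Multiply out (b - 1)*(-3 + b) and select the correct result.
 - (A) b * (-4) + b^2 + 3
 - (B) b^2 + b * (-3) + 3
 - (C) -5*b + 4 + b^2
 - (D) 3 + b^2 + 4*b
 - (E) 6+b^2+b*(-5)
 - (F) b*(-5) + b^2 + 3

Expanding (b - 1)*(-3 + b):
= b * (-4) + b^2 + 3
A) b * (-4) + b^2 + 3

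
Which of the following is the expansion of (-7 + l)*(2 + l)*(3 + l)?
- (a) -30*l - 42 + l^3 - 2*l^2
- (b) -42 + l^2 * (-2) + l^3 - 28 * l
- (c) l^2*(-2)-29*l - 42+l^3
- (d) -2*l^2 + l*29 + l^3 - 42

Expanding (-7 + l)*(2 + l)*(3 + l):
= l^2*(-2)-29*l - 42+l^3
c) l^2*(-2)-29*l - 42+l^3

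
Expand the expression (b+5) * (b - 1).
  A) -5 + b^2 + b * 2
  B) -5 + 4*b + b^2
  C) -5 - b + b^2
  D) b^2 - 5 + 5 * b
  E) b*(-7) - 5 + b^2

Expanding (b+5) * (b - 1):
= -5 + 4*b + b^2
B) -5 + 4*b + b^2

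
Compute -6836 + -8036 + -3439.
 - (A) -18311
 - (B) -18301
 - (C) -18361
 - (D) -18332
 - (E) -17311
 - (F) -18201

First: -6836 + -8036 = -14872
Then: -14872 + -3439 = -18311
A) -18311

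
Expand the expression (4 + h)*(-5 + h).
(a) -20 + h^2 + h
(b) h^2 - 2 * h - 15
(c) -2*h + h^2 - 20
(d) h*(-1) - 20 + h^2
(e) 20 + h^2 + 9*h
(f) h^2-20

Expanding (4 + h)*(-5 + h):
= h*(-1) - 20 + h^2
d) h*(-1) - 20 + h^2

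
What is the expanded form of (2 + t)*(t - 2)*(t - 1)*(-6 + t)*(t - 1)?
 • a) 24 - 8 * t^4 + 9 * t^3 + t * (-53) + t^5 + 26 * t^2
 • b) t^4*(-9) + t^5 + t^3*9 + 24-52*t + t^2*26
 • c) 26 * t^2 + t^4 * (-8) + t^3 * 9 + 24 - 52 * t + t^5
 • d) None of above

Expanding (2 + t)*(t - 2)*(t - 1)*(-6 + t)*(t - 1):
= 26 * t^2 + t^4 * (-8) + t^3 * 9 + 24 - 52 * t + t^5
c) 26 * t^2 + t^4 * (-8) + t^3 * 9 + 24 - 52 * t + t^5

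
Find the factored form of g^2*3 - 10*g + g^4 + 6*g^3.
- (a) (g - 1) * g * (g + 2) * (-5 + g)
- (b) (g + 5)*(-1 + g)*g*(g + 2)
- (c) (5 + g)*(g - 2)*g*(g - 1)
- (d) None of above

We need to factor g^2*3 - 10*g + g^4 + 6*g^3.
The factored form is (g + 5)*(-1 + g)*g*(g + 2).
b) (g + 5)*(-1 + g)*g*(g + 2)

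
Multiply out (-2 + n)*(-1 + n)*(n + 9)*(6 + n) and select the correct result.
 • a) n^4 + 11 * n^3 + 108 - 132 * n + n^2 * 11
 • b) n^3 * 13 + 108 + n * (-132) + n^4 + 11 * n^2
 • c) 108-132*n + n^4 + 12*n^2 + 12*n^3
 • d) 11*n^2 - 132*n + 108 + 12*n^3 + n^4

Expanding (-2 + n)*(-1 + n)*(n + 9)*(6 + n):
= 11*n^2 - 132*n + 108 + 12*n^3 + n^4
d) 11*n^2 - 132*n + 108 + 12*n^3 + n^4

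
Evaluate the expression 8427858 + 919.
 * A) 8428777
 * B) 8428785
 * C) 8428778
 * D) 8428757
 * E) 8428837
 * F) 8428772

8427858 + 919 = 8428777
A) 8428777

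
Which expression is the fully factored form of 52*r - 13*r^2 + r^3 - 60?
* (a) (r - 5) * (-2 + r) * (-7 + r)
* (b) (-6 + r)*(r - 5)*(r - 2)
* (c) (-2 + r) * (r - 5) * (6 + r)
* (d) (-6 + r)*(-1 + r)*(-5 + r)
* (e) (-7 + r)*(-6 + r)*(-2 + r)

We need to factor 52*r - 13*r^2 + r^3 - 60.
The factored form is (-6 + r)*(r - 5)*(r - 2).
b) (-6 + r)*(r - 5)*(r - 2)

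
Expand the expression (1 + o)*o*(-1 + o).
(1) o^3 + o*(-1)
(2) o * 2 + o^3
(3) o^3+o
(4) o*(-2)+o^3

Expanding (1 + o)*o*(-1 + o):
= o^3 + o*(-1)
1) o^3 + o*(-1)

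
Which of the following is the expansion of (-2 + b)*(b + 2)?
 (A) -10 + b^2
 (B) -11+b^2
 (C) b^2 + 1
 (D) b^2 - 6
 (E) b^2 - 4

Expanding (-2 + b)*(b + 2):
= b^2 - 4
E) b^2 - 4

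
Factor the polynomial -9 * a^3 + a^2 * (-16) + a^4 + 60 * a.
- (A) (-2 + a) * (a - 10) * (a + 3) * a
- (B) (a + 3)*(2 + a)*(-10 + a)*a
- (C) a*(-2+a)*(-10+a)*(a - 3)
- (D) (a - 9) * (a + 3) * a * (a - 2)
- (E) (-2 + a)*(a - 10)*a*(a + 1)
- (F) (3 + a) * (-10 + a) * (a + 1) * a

We need to factor -9 * a^3 + a^2 * (-16) + a^4 + 60 * a.
The factored form is (-2 + a) * (a - 10) * (a + 3) * a.
A) (-2 + a) * (a - 10) * (a + 3) * a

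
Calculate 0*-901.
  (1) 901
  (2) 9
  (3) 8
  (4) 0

0 * -901 = 0
4) 0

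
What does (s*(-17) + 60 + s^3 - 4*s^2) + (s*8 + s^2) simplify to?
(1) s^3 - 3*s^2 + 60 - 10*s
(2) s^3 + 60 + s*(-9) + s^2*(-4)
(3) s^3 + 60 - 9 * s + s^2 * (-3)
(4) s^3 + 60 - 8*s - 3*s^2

Adding the polynomials and combining like terms:
(s*(-17) + 60 + s^3 - 4*s^2) + (s*8 + s^2)
= s^3 + 60 - 9 * s + s^2 * (-3)
3) s^3 + 60 - 9 * s + s^2 * (-3)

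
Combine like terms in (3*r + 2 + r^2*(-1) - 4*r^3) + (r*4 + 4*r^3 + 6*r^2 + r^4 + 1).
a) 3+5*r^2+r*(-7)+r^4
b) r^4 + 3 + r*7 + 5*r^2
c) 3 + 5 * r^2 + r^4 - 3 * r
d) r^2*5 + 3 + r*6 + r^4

Adding the polynomials and combining like terms:
(3*r + 2 + r^2*(-1) - 4*r^3) + (r*4 + 4*r^3 + 6*r^2 + r^4 + 1)
= r^4 + 3 + r*7 + 5*r^2
b) r^4 + 3 + r*7 + 5*r^2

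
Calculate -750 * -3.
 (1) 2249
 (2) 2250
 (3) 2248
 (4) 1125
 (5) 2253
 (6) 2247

-750 * -3 = 2250
2) 2250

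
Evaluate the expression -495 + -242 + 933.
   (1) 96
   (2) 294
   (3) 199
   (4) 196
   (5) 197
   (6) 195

First: -495 + -242 = -737
Then: -737 + 933 = 196
4) 196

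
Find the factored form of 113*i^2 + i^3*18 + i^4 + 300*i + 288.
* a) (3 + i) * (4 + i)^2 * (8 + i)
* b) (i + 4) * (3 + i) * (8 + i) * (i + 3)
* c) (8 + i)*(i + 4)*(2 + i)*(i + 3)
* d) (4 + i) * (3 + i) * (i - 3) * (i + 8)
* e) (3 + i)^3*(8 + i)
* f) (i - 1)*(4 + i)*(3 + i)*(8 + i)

We need to factor 113*i^2 + i^3*18 + i^4 + 300*i + 288.
The factored form is (i + 4) * (3 + i) * (8 + i) * (i + 3).
b) (i + 4) * (3 + i) * (8 + i) * (i + 3)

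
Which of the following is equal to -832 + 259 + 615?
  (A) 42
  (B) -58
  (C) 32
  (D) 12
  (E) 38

First: -832 + 259 = -573
Then: -573 + 615 = 42
A) 42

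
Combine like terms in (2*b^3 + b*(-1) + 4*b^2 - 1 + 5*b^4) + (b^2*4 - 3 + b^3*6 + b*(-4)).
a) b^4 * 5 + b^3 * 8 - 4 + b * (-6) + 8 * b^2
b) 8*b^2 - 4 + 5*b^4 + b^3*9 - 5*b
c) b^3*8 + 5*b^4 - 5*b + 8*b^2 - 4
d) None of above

Adding the polynomials and combining like terms:
(2*b^3 + b*(-1) + 4*b^2 - 1 + 5*b^4) + (b^2*4 - 3 + b^3*6 + b*(-4))
= b^3*8 + 5*b^4 - 5*b + 8*b^2 - 4
c) b^3*8 + 5*b^4 - 5*b + 8*b^2 - 4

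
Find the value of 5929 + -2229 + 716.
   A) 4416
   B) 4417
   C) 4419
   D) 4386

First: 5929 + -2229 = 3700
Then: 3700 + 716 = 4416
A) 4416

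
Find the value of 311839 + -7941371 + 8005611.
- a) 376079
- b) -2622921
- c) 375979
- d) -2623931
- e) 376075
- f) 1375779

First: 311839 + -7941371 = -7629532
Then: -7629532 + 8005611 = 376079
a) 376079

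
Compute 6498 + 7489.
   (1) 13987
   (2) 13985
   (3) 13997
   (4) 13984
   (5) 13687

6498 + 7489 = 13987
1) 13987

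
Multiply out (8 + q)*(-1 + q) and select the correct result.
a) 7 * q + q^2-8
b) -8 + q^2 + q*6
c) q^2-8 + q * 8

Expanding (8 + q)*(-1 + q):
= 7 * q + q^2-8
a) 7 * q + q^2-8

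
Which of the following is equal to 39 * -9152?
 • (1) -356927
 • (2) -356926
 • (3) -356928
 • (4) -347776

39 * -9152 = -356928
3) -356928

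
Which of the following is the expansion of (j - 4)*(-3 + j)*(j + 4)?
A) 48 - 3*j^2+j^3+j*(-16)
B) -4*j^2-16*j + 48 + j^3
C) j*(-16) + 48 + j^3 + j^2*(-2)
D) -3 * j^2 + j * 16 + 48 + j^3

Expanding (j - 4)*(-3 + j)*(j + 4):
= 48 - 3*j^2+j^3+j*(-16)
A) 48 - 3*j^2+j^3+j*(-16)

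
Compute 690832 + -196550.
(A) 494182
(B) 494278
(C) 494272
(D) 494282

690832 + -196550 = 494282
D) 494282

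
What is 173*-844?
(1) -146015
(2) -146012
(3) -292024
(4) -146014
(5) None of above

173 * -844 = -146012
2) -146012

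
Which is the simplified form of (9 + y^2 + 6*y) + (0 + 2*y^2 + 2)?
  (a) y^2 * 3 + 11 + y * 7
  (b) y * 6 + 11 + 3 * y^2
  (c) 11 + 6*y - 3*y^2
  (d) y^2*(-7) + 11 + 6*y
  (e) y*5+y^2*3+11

Adding the polynomials and combining like terms:
(9 + y^2 + 6*y) + (0 + 2*y^2 + 2)
= y * 6 + 11 + 3 * y^2
b) y * 6 + 11 + 3 * y^2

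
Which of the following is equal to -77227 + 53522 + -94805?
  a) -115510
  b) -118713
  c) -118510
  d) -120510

First: -77227 + 53522 = -23705
Then: -23705 + -94805 = -118510
c) -118510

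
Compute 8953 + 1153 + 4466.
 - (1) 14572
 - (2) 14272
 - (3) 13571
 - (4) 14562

First: 8953 + 1153 = 10106
Then: 10106 + 4466 = 14572
1) 14572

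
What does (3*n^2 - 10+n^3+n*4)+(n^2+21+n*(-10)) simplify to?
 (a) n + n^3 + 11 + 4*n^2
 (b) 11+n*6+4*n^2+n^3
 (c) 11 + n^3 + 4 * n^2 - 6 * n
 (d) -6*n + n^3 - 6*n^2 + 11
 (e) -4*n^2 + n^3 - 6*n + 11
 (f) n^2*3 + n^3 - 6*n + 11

Adding the polynomials and combining like terms:
(3*n^2 - 10 + n^3 + n*4) + (n^2 + 21 + n*(-10))
= 11 + n^3 + 4 * n^2 - 6 * n
c) 11 + n^3 + 4 * n^2 - 6 * n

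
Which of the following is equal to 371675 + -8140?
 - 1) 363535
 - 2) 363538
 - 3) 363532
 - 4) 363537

371675 + -8140 = 363535
1) 363535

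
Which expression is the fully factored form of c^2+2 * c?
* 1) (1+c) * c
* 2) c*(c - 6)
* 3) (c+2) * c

We need to factor c^2+2 * c.
The factored form is (c+2) * c.
3) (c+2) * c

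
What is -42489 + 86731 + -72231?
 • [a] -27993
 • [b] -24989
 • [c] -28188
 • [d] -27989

First: -42489 + 86731 = 44242
Then: 44242 + -72231 = -27989
d) -27989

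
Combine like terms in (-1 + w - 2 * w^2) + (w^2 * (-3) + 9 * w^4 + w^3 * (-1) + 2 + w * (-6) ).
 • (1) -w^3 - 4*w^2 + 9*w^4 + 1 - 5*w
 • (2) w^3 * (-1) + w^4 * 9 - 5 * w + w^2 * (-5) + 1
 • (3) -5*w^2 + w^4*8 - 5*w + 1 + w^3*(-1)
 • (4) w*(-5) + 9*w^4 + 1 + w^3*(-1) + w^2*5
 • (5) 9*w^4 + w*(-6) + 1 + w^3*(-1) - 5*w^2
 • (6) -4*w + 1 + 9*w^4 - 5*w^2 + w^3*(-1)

Adding the polynomials and combining like terms:
(-1 + w - 2*w^2) + (w^2*(-3) + 9*w^4 + w^3*(-1) + 2 + w*(-6))
= w^3 * (-1) + w^4 * 9 - 5 * w + w^2 * (-5) + 1
2) w^3 * (-1) + w^4 * 9 - 5 * w + w^2 * (-5) + 1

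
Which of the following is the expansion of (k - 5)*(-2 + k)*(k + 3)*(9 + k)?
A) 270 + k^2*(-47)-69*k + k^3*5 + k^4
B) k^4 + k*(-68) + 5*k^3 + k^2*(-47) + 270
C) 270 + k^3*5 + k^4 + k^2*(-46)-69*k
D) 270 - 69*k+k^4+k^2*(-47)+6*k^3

Expanding (k - 5)*(-2 + k)*(k + 3)*(9 + k):
= 270 + k^2*(-47)-69*k + k^3*5 + k^4
A) 270 + k^2*(-47)-69*k + k^3*5 + k^4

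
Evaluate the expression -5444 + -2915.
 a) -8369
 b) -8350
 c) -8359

-5444 + -2915 = -8359
c) -8359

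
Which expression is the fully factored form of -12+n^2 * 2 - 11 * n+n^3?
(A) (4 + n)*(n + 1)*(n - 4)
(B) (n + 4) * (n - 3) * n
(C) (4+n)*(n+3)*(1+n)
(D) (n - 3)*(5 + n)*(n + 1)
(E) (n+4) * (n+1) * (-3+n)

We need to factor -12+n^2 * 2 - 11 * n+n^3.
The factored form is (n+4) * (n+1) * (-3+n).
E) (n+4) * (n+1) * (-3+n)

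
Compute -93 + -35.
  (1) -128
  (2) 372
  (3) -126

-93 + -35 = -128
1) -128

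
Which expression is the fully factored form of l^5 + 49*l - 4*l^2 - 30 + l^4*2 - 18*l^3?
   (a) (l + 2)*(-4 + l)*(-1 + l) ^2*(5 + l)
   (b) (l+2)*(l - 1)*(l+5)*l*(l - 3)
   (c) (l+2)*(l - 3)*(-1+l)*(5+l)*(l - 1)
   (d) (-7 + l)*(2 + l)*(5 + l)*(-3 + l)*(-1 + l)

We need to factor l^5 + 49*l - 4*l^2 - 30 + l^4*2 - 18*l^3.
The factored form is (l+2)*(l - 3)*(-1+l)*(5+l)*(l - 1).
c) (l+2)*(l - 3)*(-1+l)*(5+l)*(l - 1)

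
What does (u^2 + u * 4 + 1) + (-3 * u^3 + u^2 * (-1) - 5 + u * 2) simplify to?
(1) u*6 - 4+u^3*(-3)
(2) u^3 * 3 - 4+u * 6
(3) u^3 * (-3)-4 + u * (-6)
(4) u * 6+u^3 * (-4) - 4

Adding the polynomials and combining like terms:
(u^2 + u*4 + 1) + (-3*u^3 + u^2*(-1) - 5 + u*2)
= u*6 - 4+u^3*(-3)
1) u*6 - 4+u^3*(-3)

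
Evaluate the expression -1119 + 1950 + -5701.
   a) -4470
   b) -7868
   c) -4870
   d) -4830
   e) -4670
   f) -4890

First: -1119 + 1950 = 831
Then: 831 + -5701 = -4870
c) -4870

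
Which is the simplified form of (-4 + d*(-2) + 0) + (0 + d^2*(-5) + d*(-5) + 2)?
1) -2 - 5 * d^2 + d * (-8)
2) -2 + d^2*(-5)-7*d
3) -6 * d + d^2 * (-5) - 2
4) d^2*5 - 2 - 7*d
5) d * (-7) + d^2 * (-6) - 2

Adding the polynomials and combining like terms:
(-4 + d*(-2) + 0) + (0 + d^2*(-5) + d*(-5) + 2)
= -2 + d^2*(-5)-7*d
2) -2 + d^2*(-5)-7*d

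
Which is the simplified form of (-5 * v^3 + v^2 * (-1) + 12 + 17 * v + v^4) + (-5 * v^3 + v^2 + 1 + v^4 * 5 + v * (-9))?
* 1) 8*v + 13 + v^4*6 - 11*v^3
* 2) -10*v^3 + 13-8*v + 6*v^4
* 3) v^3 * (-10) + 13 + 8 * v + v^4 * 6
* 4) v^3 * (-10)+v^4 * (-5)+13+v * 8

Adding the polynomials and combining like terms:
(-5*v^3 + v^2*(-1) + 12 + 17*v + v^4) + (-5*v^3 + v^2 + 1 + v^4*5 + v*(-9))
= v^3 * (-10) + 13 + 8 * v + v^4 * 6
3) v^3 * (-10) + 13 + 8 * v + v^4 * 6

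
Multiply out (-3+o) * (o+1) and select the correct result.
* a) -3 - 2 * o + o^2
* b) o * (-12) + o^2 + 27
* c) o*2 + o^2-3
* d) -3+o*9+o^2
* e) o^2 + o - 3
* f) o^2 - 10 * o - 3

Expanding (-3+o) * (o+1):
= -3 - 2 * o + o^2
a) -3 - 2 * o + o^2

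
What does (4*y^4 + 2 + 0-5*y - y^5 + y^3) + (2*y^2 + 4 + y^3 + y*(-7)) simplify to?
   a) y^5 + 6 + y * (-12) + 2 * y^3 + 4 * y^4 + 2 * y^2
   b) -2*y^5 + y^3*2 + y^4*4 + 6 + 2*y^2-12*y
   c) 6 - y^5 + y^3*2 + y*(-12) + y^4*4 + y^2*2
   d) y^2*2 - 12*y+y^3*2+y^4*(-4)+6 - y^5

Adding the polynomials and combining like terms:
(4*y^4 + 2 + 0 - 5*y - y^5 + y^3) + (2*y^2 + 4 + y^3 + y*(-7))
= 6 - y^5 + y^3*2 + y*(-12) + y^4*4 + y^2*2
c) 6 - y^5 + y^3*2 + y*(-12) + y^4*4 + y^2*2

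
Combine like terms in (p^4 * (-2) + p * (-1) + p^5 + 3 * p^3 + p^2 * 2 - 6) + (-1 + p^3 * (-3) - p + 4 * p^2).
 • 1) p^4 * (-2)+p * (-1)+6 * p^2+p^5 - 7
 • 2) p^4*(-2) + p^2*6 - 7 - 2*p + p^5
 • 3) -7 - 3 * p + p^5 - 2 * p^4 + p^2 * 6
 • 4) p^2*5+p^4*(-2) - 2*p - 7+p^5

Adding the polynomials and combining like terms:
(p^4*(-2) + p*(-1) + p^5 + 3*p^3 + p^2*2 - 6) + (-1 + p^3*(-3) - p + 4*p^2)
= p^4*(-2) + p^2*6 - 7 - 2*p + p^5
2) p^4*(-2) + p^2*6 - 7 - 2*p + p^5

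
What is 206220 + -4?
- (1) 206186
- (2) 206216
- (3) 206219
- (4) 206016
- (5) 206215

206220 + -4 = 206216
2) 206216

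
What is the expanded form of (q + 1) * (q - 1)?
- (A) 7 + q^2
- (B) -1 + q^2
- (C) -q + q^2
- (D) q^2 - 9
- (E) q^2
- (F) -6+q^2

Expanding (q + 1) * (q - 1):
= -1 + q^2
B) -1 + q^2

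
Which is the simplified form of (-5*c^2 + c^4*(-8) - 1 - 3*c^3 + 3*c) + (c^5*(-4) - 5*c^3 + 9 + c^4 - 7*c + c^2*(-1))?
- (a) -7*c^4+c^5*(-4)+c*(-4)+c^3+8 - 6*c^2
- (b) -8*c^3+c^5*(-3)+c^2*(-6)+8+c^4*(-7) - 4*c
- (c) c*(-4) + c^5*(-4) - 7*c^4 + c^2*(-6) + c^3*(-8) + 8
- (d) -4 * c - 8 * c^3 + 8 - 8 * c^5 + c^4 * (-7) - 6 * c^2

Adding the polynomials and combining like terms:
(-5*c^2 + c^4*(-8) - 1 - 3*c^3 + 3*c) + (c^5*(-4) - 5*c^3 + 9 + c^4 - 7*c + c^2*(-1))
= c*(-4) + c^5*(-4) - 7*c^4 + c^2*(-6) + c^3*(-8) + 8
c) c*(-4) + c^5*(-4) - 7*c^4 + c^2*(-6) + c^3*(-8) + 8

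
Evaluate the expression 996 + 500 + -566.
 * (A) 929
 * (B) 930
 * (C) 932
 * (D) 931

First: 996 + 500 = 1496
Then: 1496 + -566 = 930
B) 930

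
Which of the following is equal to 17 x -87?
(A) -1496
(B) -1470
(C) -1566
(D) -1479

17 * -87 = -1479
D) -1479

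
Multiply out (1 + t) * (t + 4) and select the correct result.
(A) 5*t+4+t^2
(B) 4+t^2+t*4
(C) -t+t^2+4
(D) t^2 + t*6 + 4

Expanding (1 + t) * (t + 4):
= 5*t+4+t^2
A) 5*t+4+t^2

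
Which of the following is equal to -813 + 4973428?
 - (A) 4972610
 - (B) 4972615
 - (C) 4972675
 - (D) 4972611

-813 + 4973428 = 4972615
B) 4972615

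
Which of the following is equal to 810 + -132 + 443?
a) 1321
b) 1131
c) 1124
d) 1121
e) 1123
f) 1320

First: 810 + -132 = 678
Then: 678 + 443 = 1121
d) 1121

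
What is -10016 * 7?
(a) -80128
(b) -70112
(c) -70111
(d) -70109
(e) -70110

-10016 * 7 = -70112
b) -70112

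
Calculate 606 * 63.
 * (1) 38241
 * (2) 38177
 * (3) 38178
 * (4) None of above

606 * 63 = 38178
3) 38178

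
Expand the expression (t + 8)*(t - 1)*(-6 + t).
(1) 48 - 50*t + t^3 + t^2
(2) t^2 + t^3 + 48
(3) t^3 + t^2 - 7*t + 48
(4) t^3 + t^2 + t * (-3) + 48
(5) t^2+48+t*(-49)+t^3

Expanding (t + 8)*(t - 1)*(-6 + t):
= 48 - 50*t + t^3 + t^2
1) 48 - 50*t + t^3 + t^2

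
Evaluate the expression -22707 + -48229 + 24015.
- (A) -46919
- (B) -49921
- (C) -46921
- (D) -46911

First: -22707 + -48229 = -70936
Then: -70936 + 24015 = -46921
C) -46921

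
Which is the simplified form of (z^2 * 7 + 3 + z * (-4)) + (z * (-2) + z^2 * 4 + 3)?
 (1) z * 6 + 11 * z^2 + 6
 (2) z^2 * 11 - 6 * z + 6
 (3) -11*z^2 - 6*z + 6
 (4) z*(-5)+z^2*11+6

Adding the polynomials and combining like terms:
(z^2*7 + 3 + z*(-4)) + (z*(-2) + z^2*4 + 3)
= z^2 * 11 - 6 * z + 6
2) z^2 * 11 - 6 * z + 6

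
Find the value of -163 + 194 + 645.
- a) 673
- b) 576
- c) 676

First: -163 + 194 = 31
Then: 31 + 645 = 676
c) 676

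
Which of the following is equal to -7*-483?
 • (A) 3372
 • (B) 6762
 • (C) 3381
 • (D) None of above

-7 * -483 = 3381
C) 3381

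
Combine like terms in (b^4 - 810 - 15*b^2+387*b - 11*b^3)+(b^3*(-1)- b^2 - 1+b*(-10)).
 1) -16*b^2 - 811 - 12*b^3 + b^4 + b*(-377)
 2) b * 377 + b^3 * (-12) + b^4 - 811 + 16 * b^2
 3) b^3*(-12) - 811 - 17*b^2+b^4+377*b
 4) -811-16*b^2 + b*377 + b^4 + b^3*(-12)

Adding the polynomials and combining like terms:
(b^4 - 810 - 15*b^2 + 387*b - 11*b^3) + (b^3*(-1) - b^2 - 1 + b*(-10))
= -811-16*b^2 + b*377 + b^4 + b^3*(-12)
4) -811-16*b^2 + b*377 + b^4 + b^3*(-12)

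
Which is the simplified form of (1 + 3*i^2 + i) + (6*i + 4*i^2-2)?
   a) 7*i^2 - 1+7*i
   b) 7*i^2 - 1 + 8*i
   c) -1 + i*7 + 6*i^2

Adding the polynomials and combining like terms:
(1 + 3*i^2 + i) + (6*i + 4*i^2 - 2)
= 7*i^2 - 1+7*i
a) 7*i^2 - 1+7*i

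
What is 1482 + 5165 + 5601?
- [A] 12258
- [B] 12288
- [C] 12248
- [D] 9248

First: 1482 + 5165 = 6647
Then: 6647 + 5601 = 12248
C) 12248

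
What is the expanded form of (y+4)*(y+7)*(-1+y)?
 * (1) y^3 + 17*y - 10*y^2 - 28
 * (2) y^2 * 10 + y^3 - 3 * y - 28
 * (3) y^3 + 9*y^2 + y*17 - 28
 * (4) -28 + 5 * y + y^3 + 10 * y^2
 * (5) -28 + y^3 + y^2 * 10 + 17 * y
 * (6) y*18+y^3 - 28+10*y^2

Expanding (y+4)*(y+7)*(-1+y):
= -28 + y^3 + y^2 * 10 + 17 * y
5) -28 + y^3 + y^2 * 10 + 17 * y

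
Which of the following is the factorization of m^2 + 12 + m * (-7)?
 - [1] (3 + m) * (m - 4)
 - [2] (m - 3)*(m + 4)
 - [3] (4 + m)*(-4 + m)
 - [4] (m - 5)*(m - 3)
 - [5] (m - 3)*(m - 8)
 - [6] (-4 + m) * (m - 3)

We need to factor m^2 + 12 + m * (-7).
The factored form is (-4 + m) * (m - 3).
6) (-4 + m) * (m - 3)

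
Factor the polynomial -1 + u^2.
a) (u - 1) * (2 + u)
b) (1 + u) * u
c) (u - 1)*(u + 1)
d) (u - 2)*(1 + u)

We need to factor -1 + u^2.
The factored form is (u - 1)*(u + 1).
c) (u - 1)*(u + 1)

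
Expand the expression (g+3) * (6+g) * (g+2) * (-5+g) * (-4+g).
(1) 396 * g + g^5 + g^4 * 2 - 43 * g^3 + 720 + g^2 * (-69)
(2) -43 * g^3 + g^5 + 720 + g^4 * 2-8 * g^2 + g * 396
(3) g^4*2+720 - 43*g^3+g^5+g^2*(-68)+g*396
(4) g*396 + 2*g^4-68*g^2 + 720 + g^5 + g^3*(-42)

Expanding (g+3) * (6+g) * (g+2) * (-5+g) * (-4+g):
= g^4*2+720 - 43*g^3+g^5+g^2*(-68)+g*396
3) g^4*2+720 - 43*g^3+g^5+g^2*(-68)+g*396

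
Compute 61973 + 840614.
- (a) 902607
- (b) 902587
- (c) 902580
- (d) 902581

61973 + 840614 = 902587
b) 902587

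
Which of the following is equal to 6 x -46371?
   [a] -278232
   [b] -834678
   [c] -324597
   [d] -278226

6 * -46371 = -278226
d) -278226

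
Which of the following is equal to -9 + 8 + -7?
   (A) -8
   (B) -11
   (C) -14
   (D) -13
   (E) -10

First: -9 + 8 = -1
Then: -1 + -7 = -8
A) -8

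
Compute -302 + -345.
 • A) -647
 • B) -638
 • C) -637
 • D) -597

-302 + -345 = -647
A) -647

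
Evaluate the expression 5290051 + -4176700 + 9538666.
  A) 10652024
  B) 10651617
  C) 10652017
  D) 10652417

First: 5290051 + -4176700 = 1113351
Then: 1113351 + 9538666 = 10652017
C) 10652017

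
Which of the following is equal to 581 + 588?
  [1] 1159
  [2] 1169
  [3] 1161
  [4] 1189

581 + 588 = 1169
2) 1169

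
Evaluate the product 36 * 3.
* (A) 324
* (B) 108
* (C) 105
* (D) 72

36 * 3 = 108
B) 108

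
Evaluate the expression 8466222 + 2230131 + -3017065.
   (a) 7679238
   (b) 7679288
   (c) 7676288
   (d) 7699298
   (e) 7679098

First: 8466222 + 2230131 = 10696353
Then: 10696353 + -3017065 = 7679288
b) 7679288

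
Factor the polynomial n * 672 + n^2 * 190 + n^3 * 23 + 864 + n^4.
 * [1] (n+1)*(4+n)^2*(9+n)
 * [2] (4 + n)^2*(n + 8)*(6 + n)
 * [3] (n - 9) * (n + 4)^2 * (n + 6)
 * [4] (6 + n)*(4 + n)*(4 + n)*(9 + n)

We need to factor n * 672 + n^2 * 190 + n^3 * 23 + 864 + n^4.
The factored form is (6 + n)*(4 + n)*(4 + n)*(9 + n).
4) (6 + n)*(4 + n)*(4 + n)*(9 + n)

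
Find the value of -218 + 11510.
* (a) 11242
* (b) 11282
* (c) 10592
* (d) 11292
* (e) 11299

-218 + 11510 = 11292
d) 11292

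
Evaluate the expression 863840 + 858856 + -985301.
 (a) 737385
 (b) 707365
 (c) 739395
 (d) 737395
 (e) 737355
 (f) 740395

First: 863840 + 858856 = 1722696
Then: 1722696 + -985301 = 737395
d) 737395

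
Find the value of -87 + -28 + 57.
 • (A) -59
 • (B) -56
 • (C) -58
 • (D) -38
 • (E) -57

First: -87 + -28 = -115
Then: -115 + 57 = -58
C) -58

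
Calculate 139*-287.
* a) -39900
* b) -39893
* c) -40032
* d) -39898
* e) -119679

139 * -287 = -39893
b) -39893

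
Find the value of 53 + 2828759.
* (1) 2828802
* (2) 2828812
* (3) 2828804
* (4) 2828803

53 + 2828759 = 2828812
2) 2828812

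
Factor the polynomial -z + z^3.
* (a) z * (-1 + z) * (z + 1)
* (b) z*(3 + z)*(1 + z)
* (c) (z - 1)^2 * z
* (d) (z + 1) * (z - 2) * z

We need to factor -z + z^3.
The factored form is z * (-1 + z) * (z + 1).
a) z * (-1 + z) * (z + 1)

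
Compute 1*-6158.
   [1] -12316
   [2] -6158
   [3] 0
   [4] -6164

1 * -6158 = -6158
2) -6158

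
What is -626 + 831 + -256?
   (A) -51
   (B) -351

First: -626 + 831 = 205
Then: 205 + -256 = -51
A) -51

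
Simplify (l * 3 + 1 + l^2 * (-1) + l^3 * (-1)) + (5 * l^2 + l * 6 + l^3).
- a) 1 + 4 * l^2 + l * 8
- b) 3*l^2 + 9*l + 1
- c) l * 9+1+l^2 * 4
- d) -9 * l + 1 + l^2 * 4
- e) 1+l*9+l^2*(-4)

Adding the polynomials and combining like terms:
(l*3 + 1 + l^2*(-1) + l^3*(-1)) + (5*l^2 + l*6 + l^3)
= l * 9+1+l^2 * 4
c) l * 9+1+l^2 * 4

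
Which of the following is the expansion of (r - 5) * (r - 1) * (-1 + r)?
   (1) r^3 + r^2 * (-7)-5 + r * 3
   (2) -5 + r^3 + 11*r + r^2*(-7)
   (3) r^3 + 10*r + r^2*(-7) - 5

Expanding (r - 5) * (r - 1) * (-1 + r):
= -5 + r^3 + 11*r + r^2*(-7)
2) -5 + r^3 + 11*r + r^2*(-7)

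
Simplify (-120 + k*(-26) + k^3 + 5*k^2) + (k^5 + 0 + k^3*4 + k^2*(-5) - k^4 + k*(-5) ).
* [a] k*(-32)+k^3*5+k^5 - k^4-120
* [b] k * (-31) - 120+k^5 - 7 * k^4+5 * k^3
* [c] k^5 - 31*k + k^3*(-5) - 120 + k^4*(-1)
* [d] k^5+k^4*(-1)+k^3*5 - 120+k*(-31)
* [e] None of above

Adding the polynomials and combining like terms:
(-120 + k*(-26) + k^3 + 5*k^2) + (k^5 + 0 + k^3*4 + k^2*(-5) - k^4 + k*(-5))
= k^5+k^4*(-1)+k^3*5 - 120+k*(-31)
d) k^5+k^4*(-1)+k^3*5 - 120+k*(-31)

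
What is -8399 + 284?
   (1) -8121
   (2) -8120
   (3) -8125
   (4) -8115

-8399 + 284 = -8115
4) -8115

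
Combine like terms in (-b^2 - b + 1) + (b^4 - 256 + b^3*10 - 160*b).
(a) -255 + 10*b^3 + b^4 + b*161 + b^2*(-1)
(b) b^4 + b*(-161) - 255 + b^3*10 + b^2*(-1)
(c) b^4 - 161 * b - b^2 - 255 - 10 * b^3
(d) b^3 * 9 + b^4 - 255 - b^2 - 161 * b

Adding the polynomials and combining like terms:
(-b^2 - b + 1) + (b^4 - 256 + b^3*10 - 160*b)
= b^4 + b*(-161) - 255 + b^3*10 + b^2*(-1)
b) b^4 + b*(-161) - 255 + b^3*10 + b^2*(-1)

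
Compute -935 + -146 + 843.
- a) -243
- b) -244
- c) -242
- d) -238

First: -935 + -146 = -1081
Then: -1081 + 843 = -238
d) -238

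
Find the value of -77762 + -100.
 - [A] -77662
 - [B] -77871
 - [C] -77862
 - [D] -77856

-77762 + -100 = -77862
C) -77862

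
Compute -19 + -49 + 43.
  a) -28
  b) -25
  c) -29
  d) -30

First: -19 + -49 = -68
Then: -68 + 43 = -25
b) -25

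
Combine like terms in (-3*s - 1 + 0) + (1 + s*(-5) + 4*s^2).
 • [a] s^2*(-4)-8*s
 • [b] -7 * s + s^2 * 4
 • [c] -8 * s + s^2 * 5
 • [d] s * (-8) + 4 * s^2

Adding the polynomials and combining like terms:
(-3*s - 1 + 0) + (1 + s*(-5) + 4*s^2)
= s * (-8) + 4 * s^2
d) s * (-8) + 4 * s^2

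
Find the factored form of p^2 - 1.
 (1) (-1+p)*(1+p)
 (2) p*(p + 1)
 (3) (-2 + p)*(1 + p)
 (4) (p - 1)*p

We need to factor p^2 - 1.
The factored form is (-1+p)*(1+p).
1) (-1+p)*(1+p)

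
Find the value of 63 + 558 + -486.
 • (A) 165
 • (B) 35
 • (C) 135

First: 63 + 558 = 621
Then: 621 + -486 = 135
C) 135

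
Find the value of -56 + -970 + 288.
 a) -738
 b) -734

First: -56 + -970 = -1026
Then: -1026 + 288 = -738
a) -738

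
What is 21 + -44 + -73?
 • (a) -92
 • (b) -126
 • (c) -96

First: 21 + -44 = -23
Then: -23 + -73 = -96
c) -96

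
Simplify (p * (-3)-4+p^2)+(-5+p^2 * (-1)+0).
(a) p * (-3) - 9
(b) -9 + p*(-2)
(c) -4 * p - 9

Adding the polynomials and combining like terms:
(p*(-3) - 4 + p^2) + (-5 + p^2*(-1) + 0)
= p * (-3) - 9
a) p * (-3) - 9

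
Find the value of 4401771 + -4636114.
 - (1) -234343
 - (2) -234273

4401771 + -4636114 = -234343
1) -234343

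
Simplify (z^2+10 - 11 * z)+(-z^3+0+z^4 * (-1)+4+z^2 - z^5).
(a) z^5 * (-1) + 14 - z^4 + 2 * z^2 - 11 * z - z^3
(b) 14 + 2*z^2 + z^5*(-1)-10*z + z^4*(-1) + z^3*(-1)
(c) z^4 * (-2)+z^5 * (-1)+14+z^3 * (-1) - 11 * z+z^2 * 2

Adding the polynomials and combining like terms:
(z^2 + 10 - 11*z) + (-z^3 + 0 + z^4*(-1) + 4 + z^2 - z^5)
= z^5 * (-1) + 14 - z^4 + 2 * z^2 - 11 * z - z^3
a) z^5 * (-1) + 14 - z^4 + 2 * z^2 - 11 * z - z^3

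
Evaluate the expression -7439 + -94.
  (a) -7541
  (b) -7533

-7439 + -94 = -7533
b) -7533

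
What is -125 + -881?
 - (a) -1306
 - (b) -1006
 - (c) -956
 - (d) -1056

-125 + -881 = -1006
b) -1006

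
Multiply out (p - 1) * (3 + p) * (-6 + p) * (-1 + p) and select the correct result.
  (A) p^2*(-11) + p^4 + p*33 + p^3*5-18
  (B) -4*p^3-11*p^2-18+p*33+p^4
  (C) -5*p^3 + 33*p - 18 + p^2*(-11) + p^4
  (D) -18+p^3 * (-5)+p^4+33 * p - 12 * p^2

Expanding (p - 1) * (3 + p) * (-6 + p) * (-1 + p):
= -5*p^3 + 33*p - 18 + p^2*(-11) + p^4
C) -5*p^3 + 33*p - 18 + p^2*(-11) + p^4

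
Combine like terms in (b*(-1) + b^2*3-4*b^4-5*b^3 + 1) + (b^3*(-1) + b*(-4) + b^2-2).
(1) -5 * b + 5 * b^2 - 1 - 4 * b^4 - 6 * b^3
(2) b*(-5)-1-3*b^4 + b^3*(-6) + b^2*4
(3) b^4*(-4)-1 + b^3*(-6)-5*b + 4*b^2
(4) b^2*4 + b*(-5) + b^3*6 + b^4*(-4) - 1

Adding the polynomials and combining like terms:
(b*(-1) + b^2*3 - 4*b^4 - 5*b^3 + 1) + (b^3*(-1) + b*(-4) + b^2 - 2)
= b^4*(-4)-1 + b^3*(-6)-5*b + 4*b^2
3) b^4*(-4)-1 + b^3*(-6)-5*b + 4*b^2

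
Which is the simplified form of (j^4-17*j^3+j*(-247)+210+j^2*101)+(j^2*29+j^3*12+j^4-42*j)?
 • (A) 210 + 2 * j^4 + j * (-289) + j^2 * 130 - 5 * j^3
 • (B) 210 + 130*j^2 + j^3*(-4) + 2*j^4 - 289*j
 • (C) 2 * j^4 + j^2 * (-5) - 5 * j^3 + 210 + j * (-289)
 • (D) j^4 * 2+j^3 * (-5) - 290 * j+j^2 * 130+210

Adding the polynomials and combining like terms:
(j^4 - 17*j^3 + j*(-247) + 210 + j^2*101) + (j^2*29 + j^3*12 + j^4 - 42*j)
= 210 + 2 * j^4 + j * (-289) + j^2 * 130 - 5 * j^3
A) 210 + 2 * j^4 + j * (-289) + j^2 * 130 - 5 * j^3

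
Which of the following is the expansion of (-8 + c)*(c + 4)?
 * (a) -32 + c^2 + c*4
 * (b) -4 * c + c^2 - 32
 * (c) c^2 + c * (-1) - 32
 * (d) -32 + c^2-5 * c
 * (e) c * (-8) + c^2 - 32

Expanding (-8 + c)*(c + 4):
= -4 * c + c^2 - 32
b) -4 * c + c^2 - 32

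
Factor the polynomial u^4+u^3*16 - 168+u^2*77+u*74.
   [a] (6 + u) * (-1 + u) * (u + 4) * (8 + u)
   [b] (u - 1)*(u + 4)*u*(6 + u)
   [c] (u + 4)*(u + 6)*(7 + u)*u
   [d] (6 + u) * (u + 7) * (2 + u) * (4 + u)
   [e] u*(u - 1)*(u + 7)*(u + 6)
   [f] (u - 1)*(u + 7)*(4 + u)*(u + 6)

We need to factor u^4+u^3*16 - 168+u^2*77+u*74.
The factored form is (u - 1)*(u + 7)*(4 + u)*(u + 6).
f) (u - 1)*(u + 7)*(4 + u)*(u + 6)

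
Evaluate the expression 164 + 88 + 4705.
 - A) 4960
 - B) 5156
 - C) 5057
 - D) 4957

First: 164 + 88 = 252
Then: 252 + 4705 = 4957
D) 4957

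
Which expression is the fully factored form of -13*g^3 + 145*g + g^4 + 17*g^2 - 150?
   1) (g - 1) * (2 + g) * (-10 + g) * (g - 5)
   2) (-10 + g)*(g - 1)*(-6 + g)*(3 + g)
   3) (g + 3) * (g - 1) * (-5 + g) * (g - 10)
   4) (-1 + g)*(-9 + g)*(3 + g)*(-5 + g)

We need to factor -13*g^3 + 145*g + g^4 + 17*g^2 - 150.
The factored form is (g + 3) * (g - 1) * (-5 + g) * (g - 10).
3) (g + 3) * (g - 1) * (-5 + g) * (g - 10)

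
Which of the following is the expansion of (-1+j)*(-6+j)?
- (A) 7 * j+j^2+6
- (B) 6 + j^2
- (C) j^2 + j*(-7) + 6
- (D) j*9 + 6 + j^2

Expanding (-1+j)*(-6+j):
= j^2 + j*(-7) + 6
C) j^2 + j*(-7) + 6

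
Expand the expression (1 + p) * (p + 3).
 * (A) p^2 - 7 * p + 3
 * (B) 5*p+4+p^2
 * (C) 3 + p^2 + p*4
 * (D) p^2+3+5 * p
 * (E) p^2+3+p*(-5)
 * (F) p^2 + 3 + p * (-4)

Expanding (1 + p) * (p + 3):
= 3 + p^2 + p*4
C) 3 + p^2 + p*4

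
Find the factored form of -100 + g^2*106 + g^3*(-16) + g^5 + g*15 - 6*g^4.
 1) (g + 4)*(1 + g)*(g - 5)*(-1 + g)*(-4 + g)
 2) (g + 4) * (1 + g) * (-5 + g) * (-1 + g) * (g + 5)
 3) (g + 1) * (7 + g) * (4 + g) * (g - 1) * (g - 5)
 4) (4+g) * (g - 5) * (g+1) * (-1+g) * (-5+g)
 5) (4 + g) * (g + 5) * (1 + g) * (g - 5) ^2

We need to factor -100 + g^2*106 + g^3*(-16) + g^5 + g*15 - 6*g^4.
The factored form is (4+g) * (g - 5) * (g+1) * (-1+g) * (-5+g).
4) (4+g) * (g - 5) * (g+1) * (-1+g) * (-5+g)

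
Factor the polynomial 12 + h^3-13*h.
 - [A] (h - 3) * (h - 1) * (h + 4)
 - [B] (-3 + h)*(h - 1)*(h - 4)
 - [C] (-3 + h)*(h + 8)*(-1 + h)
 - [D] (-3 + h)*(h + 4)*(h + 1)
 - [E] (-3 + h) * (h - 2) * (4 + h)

We need to factor 12 + h^3-13*h.
The factored form is (h - 3) * (h - 1) * (h + 4).
A) (h - 3) * (h - 1) * (h + 4)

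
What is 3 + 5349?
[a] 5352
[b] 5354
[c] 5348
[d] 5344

3 + 5349 = 5352
a) 5352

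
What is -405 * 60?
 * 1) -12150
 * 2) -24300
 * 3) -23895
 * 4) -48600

-405 * 60 = -24300
2) -24300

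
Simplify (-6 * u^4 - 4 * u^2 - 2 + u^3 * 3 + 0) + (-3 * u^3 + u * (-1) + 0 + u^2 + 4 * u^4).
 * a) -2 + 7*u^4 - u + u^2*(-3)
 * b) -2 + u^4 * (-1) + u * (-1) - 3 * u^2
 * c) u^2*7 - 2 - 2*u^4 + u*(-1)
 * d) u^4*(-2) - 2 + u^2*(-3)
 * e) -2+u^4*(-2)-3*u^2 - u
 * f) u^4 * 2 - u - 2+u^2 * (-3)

Adding the polynomials and combining like terms:
(-6*u^4 - 4*u^2 - 2 + u^3*3 + 0) + (-3*u^3 + u*(-1) + 0 + u^2 + 4*u^4)
= -2+u^4*(-2)-3*u^2 - u
e) -2+u^4*(-2)-3*u^2 - u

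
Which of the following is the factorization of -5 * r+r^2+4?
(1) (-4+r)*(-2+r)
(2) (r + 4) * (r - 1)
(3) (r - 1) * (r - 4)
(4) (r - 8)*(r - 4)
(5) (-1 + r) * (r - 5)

We need to factor -5 * r+r^2+4.
The factored form is (r - 1) * (r - 4).
3) (r - 1) * (r - 4)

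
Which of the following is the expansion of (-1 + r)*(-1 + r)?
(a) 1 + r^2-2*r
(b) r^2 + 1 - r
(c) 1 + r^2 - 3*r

Expanding (-1 + r)*(-1 + r):
= 1 + r^2-2*r
a) 1 + r^2-2*r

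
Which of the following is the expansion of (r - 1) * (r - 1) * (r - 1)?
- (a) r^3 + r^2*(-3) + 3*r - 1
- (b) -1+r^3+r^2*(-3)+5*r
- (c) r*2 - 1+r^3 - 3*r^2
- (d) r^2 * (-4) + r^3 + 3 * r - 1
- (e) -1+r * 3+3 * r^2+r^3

Expanding (r - 1) * (r - 1) * (r - 1):
= r^3 + r^2*(-3) + 3*r - 1
a) r^3 + r^2*(-3) + 3*r - 1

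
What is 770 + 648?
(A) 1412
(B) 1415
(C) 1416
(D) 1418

770 + 648 = 1418
D) 1418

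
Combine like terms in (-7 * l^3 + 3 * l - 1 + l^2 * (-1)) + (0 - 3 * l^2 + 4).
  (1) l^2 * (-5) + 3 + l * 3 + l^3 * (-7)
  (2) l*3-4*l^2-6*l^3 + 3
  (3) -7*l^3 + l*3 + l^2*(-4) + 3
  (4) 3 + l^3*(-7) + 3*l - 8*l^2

Adding the polynomials and combining like terms:
(-7*l^3 + 3*l - 1 + l^2*(-1)) + (0 - 3*l^2 + 4)
= -7*l^3 + l*3 + l^2*(-4) + 3
3) -7*l^3 + l*3 + l^2*(-4) + 3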